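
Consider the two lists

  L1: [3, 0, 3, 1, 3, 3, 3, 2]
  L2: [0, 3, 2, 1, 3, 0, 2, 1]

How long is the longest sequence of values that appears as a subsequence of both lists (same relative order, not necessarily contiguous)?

5

Pick 0 at L1[2]=L2[1]; then 3 at L1[3]=L2[2]; then 1 at L1[4]=L2[4]; then 3 at L1[5]=L2[5]; then 2 at L1[8]=L2[7]; all 5 values appear in both, in order, and the DP table's final entry dp[8][8] is also 5, so no common subsequence is longer.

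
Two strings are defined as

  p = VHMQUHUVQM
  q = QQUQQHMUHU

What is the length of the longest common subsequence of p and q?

5

Let dp[i][j] be the LCS length of the first i characters of p and the first j characters of q. dp[i][j] = dp[i-1][j-1]+1 when the i-th and j-th characters match, else max(dp[i-1][j], dp[i][j-1]).
    ·  Q  Q  U  Q  Q  H  M  U  H  U
 ·  0  0  0  0  0  0  0  0  0  0  0
 V  0  0  0  0  0  0  0  0  0  0  0
 H  0  0  0  0  0  0  1  1  1  1  1
 M  0  0  0  0  0  0  1  2  2  2  2
 Q  0  1  1  1  1  1  1  2  2  2  2
 U  0  1  1  2  2  2  2  2  3  3  3
 H  0  1  1  2  2  2  3  3  3  4  4
 U  0  1  1  2  2  2  3  3  4  4  5
 V  0  1  1  2  2  2  3  3  4  4  5
 Q  0  1  2  2  3  3  3  3  4  4  5
 M  0  1  2  2  3  3  3  4  4  4  5
dp[10][10] = 5. One LCS (by backtracking along matches): HMUHU.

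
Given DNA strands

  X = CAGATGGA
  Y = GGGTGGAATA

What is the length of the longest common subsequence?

5

Pick G at X[3]=Y[3]; then T at X[5]=Y[4]; then G at X[6]=Y[5]; then G at X[7]=Y[6]; then A at X[8]=Y[10]; all 5 bases appear in both, in order, and the DP table's final entry dp[8][10] is also 5, so no common subsequence is longer.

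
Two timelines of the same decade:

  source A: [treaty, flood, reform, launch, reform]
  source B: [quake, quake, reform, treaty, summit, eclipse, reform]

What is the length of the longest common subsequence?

2

Taking treaty at source A[1]=source B[4] → reform at source A[5]=source B[7] gives a common subsequence of length 2. Since dp[5][7] = 2, nothing longer is possible.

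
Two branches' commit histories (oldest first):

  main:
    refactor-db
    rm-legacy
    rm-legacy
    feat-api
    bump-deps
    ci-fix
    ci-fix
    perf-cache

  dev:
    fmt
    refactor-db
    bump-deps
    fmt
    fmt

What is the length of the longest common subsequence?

2

One common subsequence of length 2: refactor-db at main[1]=dev[2], then bump-deps at main[5]=dev[3], and the DP table's final entry dp[8][5] is also 2, so no common subsequence is longer.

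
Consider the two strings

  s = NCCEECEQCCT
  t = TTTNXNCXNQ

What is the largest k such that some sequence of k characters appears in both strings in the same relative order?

3

Let dp[i][j] be the LCS length of the first i characters of s and the first j characters of t. dp[i][j] = dp[i-1][j-1]+1 when the i-th and j-th characters match, else max(dp[i-1][j], dp[i][j-1]).
    ·  T  T  T  N  X  N  C  X  N  Q
 ·  0  0  0  0  0  0  0  0  0  0  0
 N  0  0  0  0  1  1  1  1  1  1  1
 C  0  0  0  0  1  1  1  2  2  2  2
 C  0  0  0  0  1  1  1  2  2  2  2
 E  0  0  0  0  1  1  1  2  2  2  2
 E  0  0  0  0  1  1  1  2  2  2  2
 C  0  0  0  0  1  1  1  2  2  2  2
 E  0  0  0  0  1  1  1  2  2  2  2
 Q  0  0  0  0  1  1  1  2  2  2  3
 C  0  0  0  0  1  1  1  2  2  2  3
 C  0  0  0  0  1  1  1  2  2  2  3
 T  0  1  1  1  1  1  1  2  2  2  3
dp[11][10] = 3. One LCS (by backtracking along matches): NCQ.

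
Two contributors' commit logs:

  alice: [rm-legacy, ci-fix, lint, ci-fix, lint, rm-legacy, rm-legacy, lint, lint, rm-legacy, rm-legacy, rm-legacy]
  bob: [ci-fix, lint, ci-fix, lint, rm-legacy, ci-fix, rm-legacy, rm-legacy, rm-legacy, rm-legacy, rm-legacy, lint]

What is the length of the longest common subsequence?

9

Match ci-fix (alice #2, bob #1); then lint (alice #3, bob #2); then ci-fix (alice #4, bob #3); then lint (alice #5, bob #4); then rm-legacy (alice #6, bob #7); then rm-legacy (alice #7, bob #8); then rm-legacy (alice #10, bob #9); then rm-legacy (alice #11, bob #10); then rm-legacy (alice #12, bob #11) — 9 commits in the same relative order in both. The LCS DP gives dp[12][12] = 9, so this is optimal.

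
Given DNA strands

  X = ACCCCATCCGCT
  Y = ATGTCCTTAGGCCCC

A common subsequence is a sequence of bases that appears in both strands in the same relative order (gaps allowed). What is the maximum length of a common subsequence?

One common subsequence of length 7: A at X[1]=Y[1] → C at X[2]=Y[5] → C at X[3]=Y[6] → C at X[5]=Y[12] → C at X[8]=Y[13] → C at X[9]=Y[14] → C at X[11]=Y[15]. Since dp[12][15] = 7, nothing longer is possible.

7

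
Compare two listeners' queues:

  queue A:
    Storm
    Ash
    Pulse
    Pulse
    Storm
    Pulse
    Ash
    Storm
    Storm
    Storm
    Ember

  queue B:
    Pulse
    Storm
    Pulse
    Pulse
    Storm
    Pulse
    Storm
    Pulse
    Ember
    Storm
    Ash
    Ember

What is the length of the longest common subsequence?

8

Taking Storm at queue A[1]=queue B[2], Pulse at queue A[3]=queue B[3], Pulse at queue A[4]=queue B[4], Storm at queue A[5]=queue B[5], Pulse at queue A[6]=queue B[6], Storm at queue A[8]=queue B[7], Storm at queue A[9]=queue B[10], Ember at queue A[11]=queue B[12] gives a common subsequence of length 8. dp[11][12] = 8 confirms this is the maximum.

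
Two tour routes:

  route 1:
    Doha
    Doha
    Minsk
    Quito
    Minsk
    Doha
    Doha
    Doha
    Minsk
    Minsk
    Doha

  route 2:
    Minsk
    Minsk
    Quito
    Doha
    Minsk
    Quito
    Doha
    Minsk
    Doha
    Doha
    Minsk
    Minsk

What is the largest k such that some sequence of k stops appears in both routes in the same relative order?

8

Pick Doha (route 1 #2, route 2 #4), Minsk (route 1 #3, route 2 #5), Quito (route 1 #4, route 2 #6), Minsk (route 1 #5, route 2 #8), Doha (route 1 #7, route 2 #9), Doha (route 1 #8, route 2 #10), Minsk (route 1 #9, route 2 #11), Minsk (route 1 #10, route 2 #12); all 8 stops appear in both, in order. The LCS DP gives dp[11][12] = 8, so this is optimal.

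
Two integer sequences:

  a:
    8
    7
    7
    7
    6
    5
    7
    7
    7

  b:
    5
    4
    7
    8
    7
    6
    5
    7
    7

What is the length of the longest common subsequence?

Taking 8 at a[1]=b[4], 7 at a[4]=b[5], 6 at a[5]=b[6], 5 at a[6]=b[7], 7 at a[8]=b[8], 7 at a[9]=b[9] gives a common subsequence of length 6. Since dp[9][9] = 6, nothing longer is possible.

6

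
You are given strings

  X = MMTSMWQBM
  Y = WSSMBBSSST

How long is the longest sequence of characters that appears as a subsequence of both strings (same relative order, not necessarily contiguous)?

3

Let dp[i][j] be the LCS length of the first i characters of X and the first j characters of Y. dp[i][j] = dp[i-1][j-1]+1 when the i-th and j-th characters match, else max(dp[i-1][j], dp[i][j-1]).
    ·  W  S  S  M  B  B  S  S  S  T
 ·  0  0  0  0  0  0  0  0  0  0  0
 M  0  0  0  0  1  1  1  1  1  1  1
 M  0  0  0  0  1  1  1  1  1  1  1
 T  0  0  0  0  1  1  1  1  1  1  2
 S  0  0  1  1  1  1  1  2  2  2  2
 M  0  0  1  1  2  2  2  2  2  2  2
 W  0  1  1  1  2  2  2  2  2  2  2
 Q  0  1  1  1  2  2  2  2  2  2  2
 B  0  1  1  1  2  3  3  3  3  3  3
 M  0  1  1  1  2  3  3  3  3  3  3
dp[9][10] = 3. One LCS (by backtracking along matches): SMB.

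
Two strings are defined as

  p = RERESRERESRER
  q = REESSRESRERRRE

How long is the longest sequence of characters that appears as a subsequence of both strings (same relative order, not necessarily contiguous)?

Taking R (p #1, q #1); then E (p #2, q #3); then R (p #3, q #6); then E (p #4, q #7); then S (p #5, q #8); then R (p #6, q #9); then E (p #7, q #10); then R (p #8, q #12); then R (p #11, q #13); then E (p #12, q #14) gives a common subsequence of length 10. dp[13][14] = 10 confirms this is the maximum.

10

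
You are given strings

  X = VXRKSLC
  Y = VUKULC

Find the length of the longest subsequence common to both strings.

4

Taking V (X #1, Y #1), K (X #4, Y #3), L (X #6, Y #5), C (X #7, Y #6) gives a common subsequence of length 4, and the DP table's final entry dp[7][6] is also 4, so no common subsequence is longer.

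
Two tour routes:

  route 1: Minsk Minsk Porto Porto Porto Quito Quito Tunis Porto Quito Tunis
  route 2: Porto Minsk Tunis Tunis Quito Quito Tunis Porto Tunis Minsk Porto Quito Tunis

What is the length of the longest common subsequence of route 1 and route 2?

One common subsequence of length 7: Minsk [1,2], then Quito [6,5], then Quito [7,6], then Tunis [8,9], then Porto [9,11], then Quito [10,12], then Tunis [11,13]. Since dp[11][13] = 7, nothing longer is possible.

7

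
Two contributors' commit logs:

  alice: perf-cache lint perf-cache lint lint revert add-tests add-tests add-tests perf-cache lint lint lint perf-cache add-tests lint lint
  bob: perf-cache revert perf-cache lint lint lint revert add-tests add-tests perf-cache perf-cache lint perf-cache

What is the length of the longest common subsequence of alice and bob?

One common subsequence of length 10: perf-cache [1,3]; then lint [2,4]; then lint [4,5]; then lint [5,6]; then revert [6,7]; then add-tests [7,8]; then add-tests [8,9]; then perf-cache [10,11]; then lint [13,12]; then perf-cache [14,13]. The LCS DP gives dp[17][13] = 10, so this is optimal.

10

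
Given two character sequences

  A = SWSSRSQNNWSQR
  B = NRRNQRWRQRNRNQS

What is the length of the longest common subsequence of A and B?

One common subsequence of length 6: W (A #2, B #7); then R (A #5, B #8); then Q (A #7, B #9); then N (A #8, B #11); then N (A #9, B #13); then S (A #11, B #15). Since dp[13][15] = 6, nothing longer is possible.

6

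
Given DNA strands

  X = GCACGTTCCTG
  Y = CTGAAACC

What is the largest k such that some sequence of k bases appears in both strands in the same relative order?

Let dp[i][j] be the LCS length of the first i bases of X and the first j bases of Y. dp[i][j] = dp[i-1][j-1]+1 when the i-th and j-th bases match, else max(dp[i-1][j], dp[i][j-1]).
    ·  C  T  G  A  A  A  C  C
 ·  0  0  0  0  0  0  0  0  0
 G  0  0  0  1  1  1  1  1  1
 C  0  1  1  1  1  1  1  2  2
 A  0  1  1  1  2  2  2  2  2
 C  0  1  1  1  2  2  2  3  3
 G  0  1  1  2  2  2  2  3  3
 T  0  1  2  2  2  2  2  3  3
 T  0  1  2  2  2  2  2  3  3
 C  0  1  2  2  2  2  2  3  4
 C  0  1  2  2  2  2  2  3  4
 T  0  1  2  2  2  2  2  3  4
 G  0  1  2  3  3  3  3  3  4
dp[11][8] = 4. One LCS (by backtracking along matches): GACC.

4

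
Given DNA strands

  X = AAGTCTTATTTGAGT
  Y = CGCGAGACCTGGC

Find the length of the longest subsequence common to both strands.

One common subsequence of length 6: A [1,5], A [2,7], C [5,9], T [11,10], G [12,11], G [14,12], and the DP table's final entry dp[15][13] is also 6, so no common subsequence is longer.

6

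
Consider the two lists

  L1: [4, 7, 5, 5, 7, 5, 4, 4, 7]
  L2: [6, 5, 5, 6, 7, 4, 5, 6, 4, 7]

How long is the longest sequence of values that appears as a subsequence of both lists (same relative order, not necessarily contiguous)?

6

One common subsequence of length 6: 5 at L1[3]=L2[2]; then 5 at L1[4]=L2[3]; then 7 at L1[5]=L2[5]; then 5 at L1[6]=L2[7]; then 4 at L1[8]=L2[9]; then 7 at L1[9]=L2[10]. Since dp[9][10] = 6, nothing longer is possible.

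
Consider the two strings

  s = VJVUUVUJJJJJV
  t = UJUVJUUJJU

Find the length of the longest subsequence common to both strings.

6

Match V (s #1, t #4), J (s #2, t #5), U (s #5, t #6), U (s #7, t #7), J (s #8, t #8), J (s #9, t #9) — 6 characters in the same relative order in both. dp[13][10] = 6 confirms this is the maximum.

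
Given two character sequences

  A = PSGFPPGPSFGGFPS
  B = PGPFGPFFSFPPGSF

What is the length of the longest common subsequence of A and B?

9

Taking P at A[1]=B[1]; then G at A[3]=B[2]; then F at A[4]=B[4]; then G at A[7]=B[5]; then P at A[8]=B[6]; then S at A[9]=B[9]; then F at A[10]=B[10]; then G at A[11]=B[13]; then F at A[13]=B[15] gives a common subsequence of length 9, and the DP table's final entry dp[15][15] is also 9, so no common subsequence is longer.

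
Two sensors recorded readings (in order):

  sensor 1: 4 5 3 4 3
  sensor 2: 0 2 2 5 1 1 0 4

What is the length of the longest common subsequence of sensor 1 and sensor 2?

Let dp[i][j] be the LCS length of the first i values of sensor 1 and the first j values of sensor 2. dp[i][j] = dp[i-1][j-1]+1 when the i-th and j-th values match, else max(dp[i-1][j], dp[i][j-1]).
    ·  0  2  2  5  1  1  0  4
 ·  0  0  0  0  0  0  0  0  0
 4  0  0  0  0  0  0  0  0  1
 5  0  0  0  0  1  1  1  1  1
 3  0  0  0  0  1  1  1  1  1
 4  0  0  0  0  1  1  1  1  2
 3  0  0  0  0  1  1  1  1  2
dp[5][8] = 2. One LCS (by backtracking along matches): 5, 4.

2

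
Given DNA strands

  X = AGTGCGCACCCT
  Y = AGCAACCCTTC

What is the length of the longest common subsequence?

8

Let dp[i][j] be the LCS length of the first i bases of X and the first j bases of Y. dp[i][j] = dp[i-1][j-1]+1 when the i-th and j-th bases match, else max(dp[i-1][j], dp[i][j-1]).
    ·  A  G  C  A  A  C  C  C  T  T  C
 ·  0  0  0  0  0  0  0  0  0  0  0  0
 A  0  1  1  1  1  1  1  1  1  1  1  1
 G  0  1  2  2  2  2  2  2  2  2  2  2
 T  0  1  2  2  2  2  2  2  2  3  3  3
 G  0  1  2  2  2  2  2  2  2  3  3  3
 C  0  1  2  3  3  3  3  3  3  3  3  4
 G  0  1  2  3  3  3  3  3  3  3  3  4
 C  0  1  2  3  3  3  4  4  4  4  4  4
 A  0  1  2  3  4  4  4  4  4  4  4  4
 C  0  1  2  3  4  4  5  5  5  5  5  5
 C  0  1  2  3  4  4  5  6  6  6  6  6
 C  0  1  2  3  4  4  5  6  7  7  7  7
 T  0  1  2  3  4  4  5  6  7  8  8  8
dp[12][11] = 8. One LCS (by backtracking along matches): AGCACCCT.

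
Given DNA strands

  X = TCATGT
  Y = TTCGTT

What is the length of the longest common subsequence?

Taking T (X #1, Y #2); then C (X #2, Y #3); then T (X #4, Y #5); then T (X #6, Y #6) gives a common subsequence of length 4. dp[6][6] = 4 confirms this is the maximum.

4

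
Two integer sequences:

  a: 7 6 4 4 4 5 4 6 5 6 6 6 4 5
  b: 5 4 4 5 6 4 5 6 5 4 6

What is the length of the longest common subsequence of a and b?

Match 4 [3,2]; then 4 [4,3]; then 4 [5,6]; then 5 [6,7]; then 6 [8,8]; then 5 [9,9]; then 6 [12,11] — 7 values in the same relative order in both. dp[14][11] = 7 confirms this is the maximum.

7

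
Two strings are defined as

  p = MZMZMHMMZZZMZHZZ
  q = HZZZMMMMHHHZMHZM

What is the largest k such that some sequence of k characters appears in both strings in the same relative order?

Taking Z at p[2]=q[4] → M at p[3]=q[5] → M at p[5]=q[6] → M at p[7]=q[7] → M at p[8]=q[8] → Z at p[11]=q[12] → M at p[12]=q[13] → H at p[14]=q[14] → Z at p[15]=q[15] gives a common subsequence of length 9. dp[16][16] = 9 confirms this is the maximum.

9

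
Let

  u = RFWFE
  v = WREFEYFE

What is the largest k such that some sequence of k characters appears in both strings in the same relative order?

Pick R (u #1, v #2) → F (u #2, v #4) → F (u #4, v #7) → E (u #5, v #8); all 4 characters appear in both, in order. The LCS DP gives dp[5][8] = 4, so this is optimal.

4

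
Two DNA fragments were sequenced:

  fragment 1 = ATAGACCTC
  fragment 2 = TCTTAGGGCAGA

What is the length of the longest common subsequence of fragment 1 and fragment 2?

Let dp[i][j] be the LCS length of the first i bases of fragment 1 and the first j bases of fragment 2. dp[i][j] = dp[i-1][j-1]+1 when the i-th and j-th bases match, else max(dp[i-1][j], dp[i][j-1]).
    ·  T  C  T  T  A  G  G  G  C  A  G  A
 ·  0  0  0  0  0  0  0  0  0  0  0  0  0
 A  0  0  0  0  0  1  1  1  1  1  1  1  1
 T  0  1  1  1  1  1  1  1  1  1  1  1  1
 A  0  1  1  1  1  2  2  2  2  2  2  2  2
 G  0  1  1  1  1  2  3  3  3  3  3  3  3
 A  0  1  1  1  1  2  3  3  3  3  4  4  4
 C  0  1  2  2  2  2  3  3  3  4  4  4  4
 C  0  1  2  2  2  2  3  3  3  4  4  4  4
 T  0  1  2  3  3  3  3  3  3  4  4  4  4
 C  0  1  2  3  3  3  3  3  3  4  4  4  4
dp[9][12] = 4. One LCS (by backtracking along matches): AAGA.

4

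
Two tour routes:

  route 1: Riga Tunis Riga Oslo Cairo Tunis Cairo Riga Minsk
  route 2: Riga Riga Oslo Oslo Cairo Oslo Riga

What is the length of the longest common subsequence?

Pick Riga (route 1 #1, route 2 #1), then Riga (route 1 #3, route 2 #2), then Oslo (route 1 #4, route 2 #4), then Cairo (route 1 #5, route 2 #5), then Riga (route 1 #8, route 2 #7); all 5 stops appear in both, in order. Since dp[9][7] = 5, nothing longer is possible.

5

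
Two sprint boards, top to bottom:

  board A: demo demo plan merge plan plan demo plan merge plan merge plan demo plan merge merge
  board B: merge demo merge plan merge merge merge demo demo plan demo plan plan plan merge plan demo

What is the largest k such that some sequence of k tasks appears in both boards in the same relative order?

10

One common subsequence of length 10: demo (board A #1, board B #2), then plan (board A #3, board B #4), then merge (board A #4, board B #7), then plan (board A #5, board B #10), then plan (board A #6, board B #12), then plan (board A #8, board B #13), then plan (board A #10, board B #14), then merge (board A #11, board B #15), then plan (board A #12, board B #16), then demo (board A #13, board B #17). dp[16][17] = 10 confirms this is the maximum.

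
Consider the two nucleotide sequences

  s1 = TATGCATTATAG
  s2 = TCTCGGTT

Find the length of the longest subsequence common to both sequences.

Let dp[i][j] be the LCS length of the first i bases of s1 and the first j bases of s2. dp[i][j] = dp[i-1][j-1]+1 when the i-th and j-th bases match, else max(dp[i-1][j], dp[i][j-1]).
    ·  T  C  T  C  G  G  T  T
 ·  0  0  0  0  0  0  0  0  0
 T  0  1  1  1  1  1  1  1  1
 A  0  1  1  1  1  1  1  1  1
 T  0  1  1  2  2  2  2  2  2
 G  0  1  1  2  2  3  3  3  3
 C  0  1  2  2  3  3  3  3  3
 A  0  1  2  2  3  3  3  3  3
 T  0  1  2  3  3  3  3  4  4
 T  0  1  2  3  3  3  3  4  5
 A  0  1  2  3  3  3  3  4  5
 T  0  1  2  3  3  3  3  4  5
 A  0  1  2  3  3  3  3  4  5
 G  0  1  2  3  3  4  4  4  5
dp[12][8] = 5. One LCS (by backtracking along matches): TTGTT.

5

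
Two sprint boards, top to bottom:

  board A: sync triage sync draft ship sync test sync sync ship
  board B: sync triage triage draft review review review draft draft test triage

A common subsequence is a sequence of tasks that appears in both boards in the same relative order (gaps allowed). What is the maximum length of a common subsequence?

4

One common subsequence of length 4: sync (board A #1, board B #1); then triage (board A #2, board B #3); then draft (board A #4, board B #9); then test (board A #7, board B #10). The LCS DP gives dp[10][11] = 4, so this is optimal.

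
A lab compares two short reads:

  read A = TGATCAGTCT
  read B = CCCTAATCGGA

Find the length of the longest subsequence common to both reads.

Match T (read A #1, read B #4); then A (read A #3, read B #6); then T (read A #4, read B #7); then C (read A #5, read B #8); then A (read A #6, read B #11) — 5 bases in the same relative order in both. The LCS DP gives dp[10][11] = 5, so this is optimal.

5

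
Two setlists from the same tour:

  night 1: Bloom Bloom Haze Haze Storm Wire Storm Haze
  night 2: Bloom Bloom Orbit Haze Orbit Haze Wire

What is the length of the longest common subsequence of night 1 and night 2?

5

Pick Bloom at night 1[1]=night 2[1], then Bloom at night 1[2]=night 2[2], then Haze at night 1[3]=night 2[4], then Haze at night 1[4]=night 2[6], then Wire at night 1[6]=night 2[7]; all 5 songs appear in both, in order. dp[8][7] = 5 confirms this is the maximum.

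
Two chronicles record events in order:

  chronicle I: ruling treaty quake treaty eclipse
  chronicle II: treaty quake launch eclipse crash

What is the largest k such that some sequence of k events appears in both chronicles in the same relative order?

3

One common subsequence of length 3: treaty at chronicle I[2]=chronicle II[1] → quake at chronicle I[3]=chronicle II[2] → eclipse at chronicle I[5]=chronicle II[4], and the DP table's final entry dp[5][5] is also 3, so no common subsequence is longer.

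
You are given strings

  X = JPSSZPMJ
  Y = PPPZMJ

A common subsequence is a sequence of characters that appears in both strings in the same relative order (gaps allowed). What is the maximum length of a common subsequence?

4

Let dp[i][j] be the LCS length of the first i characters of X and the first j characters of Y. dp[i][j] = dp[i-1][j-1]+1 when the i-th and j-th characters match, else max(dp[i-1][j], dp[i][j-1]).
    ·  P  P  P  Z  M  J
 ·  0  0  0  0  0  0  0
 J  0  0  0  0  0  0  1
 P  0  1  1  1  1  1  1
 S  0  1  1  1  1  1  1
 S  0  1  1  1  1  1  1
 Z  0  1  1  1  2  2  2
 P  0  1  2  2  2  2  2
 M  0  1  2  2  2  3  3
 J  0  1  2  2  2  3  4
dp[8][6] = 4. One LCS (by backtracking along matches): PZMJ.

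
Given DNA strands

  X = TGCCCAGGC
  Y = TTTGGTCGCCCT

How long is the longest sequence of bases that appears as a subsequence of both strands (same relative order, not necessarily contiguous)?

6

Taking T at X[1]=Y[3]; then G at X[2]=Y[5]; then C at X[3]=Y[7]; then C at X[4]=Y[9]; then C at X[5]=Y[10]; then C at X[9]=Y[11] gives a common subsequence of length 6. The LCS DP gives dp[9][12] = 6, so this is optimal.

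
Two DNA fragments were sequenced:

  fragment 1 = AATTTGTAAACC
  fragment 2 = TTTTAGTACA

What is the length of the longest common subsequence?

One common subsequence of length 7: T at fragment 1[3]=fragment 2[2], T at fragment 1[4]=fragment 2[3], T at fragment 1[5]=fragment 2[4], G at fragment 1[6]=fragment 2[6], T at fragment 1[7]=fragment 2[7], A at fragment 1[8]=fragment 2[8], A at fragment 1[10]=fragment 2[10]. Since dp[12][10] = 7, nothing longer is possible.

7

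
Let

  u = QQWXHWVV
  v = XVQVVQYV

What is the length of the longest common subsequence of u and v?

Let dp[i][j] be the LCS length of the first i characters of u and the first j characters of v. dp[i][j] = dp[i-1][j-1]+1 when the i-th and j-th characters match, else max(dp[i-1][j], dp[i][j-1]).
    ·  X  V  Q  V  V  Q  Y  V
 ·  0  0  0  0  0  0  0  0  0
 Q  0  0  0  1  1  1  1  1  1
 Q  0  0  0  1  1  1  2  2  2
 W  0  0  0  1  1  1  2  2  2
 X  0  1  1  1  1  1  2  2  2
 H  0  1  1  1  1  1  2  2  2
 W  0  1  1  1  1  1  2  2  2
 V  0  1  2  2  2  2  2  2  3
 V  0  1  2  2  3  3  3  3  3
dp[8][8] = 3. One LCS (by backtracking along matches): QQV.

3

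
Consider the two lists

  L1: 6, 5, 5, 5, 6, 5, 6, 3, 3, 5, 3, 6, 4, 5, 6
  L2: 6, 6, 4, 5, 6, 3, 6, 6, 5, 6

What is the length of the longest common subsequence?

Taking 6 at L1[1]=L2[1], then 6 at L1[5]=L2[2], then 5 at L1[6]=L2[4], then 6 at L1[7]=L2[5], then 3 at L1[8]=L2[6], then 6 at L1[12]=L2[8], then 5 at L1[14]=L2[9], then 6 at L1[15]=L2[10] gives a common subsequence of length 8. dp[15][10] = 8 confirms this is the maximum.

8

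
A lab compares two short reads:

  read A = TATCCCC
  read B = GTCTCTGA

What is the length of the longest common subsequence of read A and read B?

3

Let dp[i][j] be the LCS length of the first i bases of read A and the first j bases of read B. dp[i][j] = dp[i-1][j-1]+1 when the i-th and j-th bases match, else max(dp[i-1][j], dp[i][j-1]).
    ·  G  T  C  T  C  T  G  A
 ·  0  0  0  0  0  0  0  0  0
 T  0  0  1  1  1  1  1  1  1
 A  0  0  1  1  1  1  1  1  2
 T  0  0  1  1  2  2  2  2  2
 C  0  0  1  2  2  3  3  3  3
 C  0  0  1  2  2  3  3  3  3
 C  0  0  1  2  2  3  3  3  3
 C  0  0  1  2  2  3  3  3  3
dp[7][8] = 3. One LCS (by backtracking along matches): TTC.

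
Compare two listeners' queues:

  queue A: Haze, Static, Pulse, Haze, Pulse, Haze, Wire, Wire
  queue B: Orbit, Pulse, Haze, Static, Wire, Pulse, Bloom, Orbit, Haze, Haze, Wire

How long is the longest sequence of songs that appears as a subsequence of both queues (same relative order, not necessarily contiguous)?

Match Haze (queue A #1, queue B #3), then Static (queue A #2, queue B #4), then Pulse (queue A #3, queue B #6), then Haze (queue A #4, queue B #9), then Haze (queue A #6, queue B #10), then Wire (queue A #8, queue B #11) — 6 songs in the same relative order in both. dp[8][11] = 6 confirms this is the maximum.

6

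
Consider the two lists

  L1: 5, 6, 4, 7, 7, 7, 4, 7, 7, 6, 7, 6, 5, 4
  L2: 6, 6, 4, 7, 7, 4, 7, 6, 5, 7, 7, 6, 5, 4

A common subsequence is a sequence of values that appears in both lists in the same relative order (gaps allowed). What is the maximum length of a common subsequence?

Taking 6 [2,2], then 4 [3,3], then 7 [5,4], then 7 [6,5], then 4 [7,6], then 7 [8,7], then 7 [9,10], then 7 [11,11], then 6 [12,12], then 5 [13,13], then 4 [14,14] gives a common subsequence of length 11. The LCS DP gives dp[14][14] = 11, so this is optimal.

11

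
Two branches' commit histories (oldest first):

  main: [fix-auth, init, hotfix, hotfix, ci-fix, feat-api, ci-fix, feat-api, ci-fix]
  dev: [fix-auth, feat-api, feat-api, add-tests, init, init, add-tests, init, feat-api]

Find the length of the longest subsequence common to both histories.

3

Pick fix-auth at main[1]=dev[1] → init at main[2]=dev[8] → feat-api at main[8]=dev[9]; all 3 commits appear in both, in order, and the DP table's final entry dp[9][9] is also 3, so no common subsequence is longer.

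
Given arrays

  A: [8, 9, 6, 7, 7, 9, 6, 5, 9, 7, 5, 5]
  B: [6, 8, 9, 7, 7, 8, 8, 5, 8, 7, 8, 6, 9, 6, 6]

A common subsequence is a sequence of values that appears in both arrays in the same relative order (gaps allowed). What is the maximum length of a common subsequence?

6

Taking 8 (A #1, B #2) → 9 (A #2, B #3) → 7 (A #4, B #5) → 7 (A #5, B #10) → 9 (A #6, B #13) → 6 (A #7, B #15) gives a common subsequence of length 6, and the DP table's final entry dp[12][15] is also 6, so no common subsequence is longer.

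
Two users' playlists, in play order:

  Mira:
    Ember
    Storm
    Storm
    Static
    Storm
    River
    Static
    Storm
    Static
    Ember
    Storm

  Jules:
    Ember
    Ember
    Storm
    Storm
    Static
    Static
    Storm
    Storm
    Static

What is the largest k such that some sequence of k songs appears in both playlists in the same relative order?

7

Match Ember at Mira[1]=Jules[2]; then Storm at Mira[2]=Jules[3]; then Storm at Mira[3]=Jules[4]; then Static at Mira[4]=Jules[6]; then Storm at Mira[5]=Jules[7]; then Storm at Mira[8]=Jules[8]; then Static at Mira[9]=Jules[9] — 7 songs in the same relative order in both. Since dp[11][9] = 7, nothing longer is possible.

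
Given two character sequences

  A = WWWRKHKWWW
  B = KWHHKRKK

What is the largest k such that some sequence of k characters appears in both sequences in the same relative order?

4

Match W (A #1, B #2); then R (A #4, B #6); then K (A #5, B #7); then K (A #7, B #8) — 4 characters in the same relative order in both. The LCS DP gives dp[10][8] = 4, so this is optimal.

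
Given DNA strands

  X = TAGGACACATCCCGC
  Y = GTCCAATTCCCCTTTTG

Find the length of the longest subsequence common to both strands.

9

Match T at X[1]=Y[2]; then C at X[6]=Y[4]; then A at X[7]=Y[5]; then A at X[9]=Y[6]; then T at X[10]=Y[8]; then C at X[11]=Y[10]; then C at X[12]=Y[11]; then C at X[13]=Y[12]; then G at X[14]=Y[17] — 9 bases in the same relative order in both, and the DP table's final entry dp[15][17] is also 9, so no common subsequence is longer.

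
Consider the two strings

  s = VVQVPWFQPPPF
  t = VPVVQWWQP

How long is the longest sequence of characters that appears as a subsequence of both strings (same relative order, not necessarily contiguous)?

Let dp[i][j] be the LCS length of the first i characters of s and the first j characters of t. dp[i][j] = dp[i-1][j-1]+1 when the i-th and j-th characters match, else max(dp[i-1][j], dp[i][j-1]).
    ·  V  P  V  V  Q  W  W  Q  P
 ·  0  0  0  0  0  0  0  0  0  0
 V  0  1  1  1  1  1  1  1  1  1
 V  0  1  1  2  2  2  2  2  2  2
 Q  0  1  1  2  2  3  3  3  3  3
 V  0  1  1  2  3  3  3  3  3  3
 P  0  1  2  2  3  3  3  3  3  4
 W  0  1  2  2  3  3  4  4  4  4
 F  0  1  2  2  3  3  4  4  4  4
 Q  0  1  2  2  3  4  4  4  5  5
 P  0  1  2  2  3  4  4  4  5  6
 P  0  1  2  2  3  4  4  4  5  6
 P  0  1  2  2  3  4  4  4  5  6
 F  0  1  2  2  3  4  4  4  5  6
dp[12][9] = 6. One LCS (by backtracking along matches): VVQWQP.

6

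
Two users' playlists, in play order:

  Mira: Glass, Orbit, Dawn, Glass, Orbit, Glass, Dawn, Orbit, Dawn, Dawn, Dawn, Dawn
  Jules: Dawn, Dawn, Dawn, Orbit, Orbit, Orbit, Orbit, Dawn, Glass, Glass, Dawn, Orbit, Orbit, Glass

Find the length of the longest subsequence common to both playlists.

Match Orbit at Mira[2]=Jules[7]; then Dawn at Mira[3]=Jules[8]; then Glass at Mira[4]=Jules[9]; then Glass at Mira[6]=Jules[10]; then Dawn at Mira[7]=Jules[11]; then Orbit at Mira[8]=Jules[13] — 6 songs in the same relative order in both. Since dp[12][14] = 6, nothing longer is possible.

6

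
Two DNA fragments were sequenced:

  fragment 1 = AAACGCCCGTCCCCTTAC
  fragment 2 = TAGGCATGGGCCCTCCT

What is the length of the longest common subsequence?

Match A [1,2]; then A [2,6]; then G [5,10]; then C [6,11]; then C [7,12]; then C [8,13]; then T [10,14]; then C [13,15]; then C [14,16]; then T [16,17] — 10 bases in the same relative order in both. dp[18][17] = 10 confirms this is the maximum.

10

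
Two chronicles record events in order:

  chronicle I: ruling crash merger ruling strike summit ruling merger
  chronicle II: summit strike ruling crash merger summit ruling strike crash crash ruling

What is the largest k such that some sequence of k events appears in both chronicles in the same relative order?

6

Match ruling [1,3], then crash [2,4], then merger [3,5], then ruling [4,7], then strike [5,8], then ruling [7,11] — 6 events in the same relative order in both, and the DP table's final entry dp[8][11] is also 6, so no common subsequence is longer.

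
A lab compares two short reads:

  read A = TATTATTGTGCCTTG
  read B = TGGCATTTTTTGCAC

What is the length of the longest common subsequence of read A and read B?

10

Taking T (read A #1, read B #1); then A (read A #2, read B #5); then T (read A #3, read B #7); then T (read A #4, read B #8); then T (read A #6, read B #9); then T (read A #7, read B #10); then T (read A #9, read B #11); then G (read A #10, read B #12); then C (read A #11, read B #13); then C (read A #12, read B #15) gives a common subsequence of length 10, and the DP table's final entry dp[15][15] is also 10, so no common subsequence is longer.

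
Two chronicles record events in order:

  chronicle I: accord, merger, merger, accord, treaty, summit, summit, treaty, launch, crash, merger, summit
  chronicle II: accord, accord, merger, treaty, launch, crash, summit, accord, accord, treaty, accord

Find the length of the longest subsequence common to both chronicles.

One common subsequence of length 6: accord [1,2]; then merger [3,3]; then treaty [8,4]; then launch [9,5]; then crash [10,6]; then summit [12,7]. The LCS DP gives dp[12][11] = 6, so this is optimal.

6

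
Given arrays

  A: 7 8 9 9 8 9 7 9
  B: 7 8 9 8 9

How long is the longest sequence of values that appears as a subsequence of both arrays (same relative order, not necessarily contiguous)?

Match 7 at A[1]=B[1], 8 at A[2]=B[2], 9 at A[4]=B[3], 8 at A[5]=B[4], 9 at A[8]=B[5] — 5 values in the same relative order in both. Since dp[8][5] = 5, nothing longer is possible.

5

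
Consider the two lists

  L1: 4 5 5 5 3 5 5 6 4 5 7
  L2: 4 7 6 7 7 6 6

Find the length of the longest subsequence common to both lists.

Let dp[i][j] be the LCS length of the first i values of L1 and the first j values of L2. dp[i][j] = dp[i-1][j-1]+1 when the i-th and j-th values match, else max(dp[i-1][j], dp[i][j-1]).
    ·  4  7  6  7  7  6  6
 ·  0  0  0  0  0  0  0  0
 4  0  1  1  1  1  1  1  1
 5  0  1  1  1  1  1  1  1
 5  0  1  1  1  1  1  1  1
 5  0  1  1  1  1  1  1  1
 3  0  1  1  1  1  1  1  1
 5  0  1  1  1  1  1  1  1
 5  0  1  1  1  1  1  1  1
 6  0  1  1  2  2  2  2  2
 4  0  1  1  2  2  2  2  2
 5  0  1  1  2  2  2  2  2
 7  0  1  2  2  3  3  3  3
dp[11][7] = 3. One LCS (by backtracking along matches): 4, 6, 7.

3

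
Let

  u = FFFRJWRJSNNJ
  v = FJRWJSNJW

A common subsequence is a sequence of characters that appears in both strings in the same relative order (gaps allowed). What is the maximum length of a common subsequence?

7

Taking F [1,1] → R [4,3] → W [6,4] → J [8,5] → S [9,6] → N [11,7] → J [12,8] gives a common subsequence of length 7. The LCS DP gives dp[12][9] = 7, so this is optimal.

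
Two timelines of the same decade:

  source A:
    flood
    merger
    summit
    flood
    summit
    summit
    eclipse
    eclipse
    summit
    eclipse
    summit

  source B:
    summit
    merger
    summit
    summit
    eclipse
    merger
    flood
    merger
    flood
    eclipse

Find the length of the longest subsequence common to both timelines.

Taking merger (source A #2, source B #2), summit (source A #5, source B #3), summit (source A #6, source B #4), eclipse (source A #7, source B #5), eclipse (source A #10, source B #10) gives a common subsequence of length 5. The LCS DP gives dp[11][10] = 5, so this is optimal.

5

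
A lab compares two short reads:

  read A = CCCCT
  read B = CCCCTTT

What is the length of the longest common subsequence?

5

Let dp[i][j] be the LCS length of the first i bases of read A and the first j bases of read B. dp[i][j] = dp[i-1][j-1]+1 when the i-th and j-th bases match, else max(dp[i-1][j], dp[i][j-1]).
    ·  C  C  C  C  T  T  T
 ·  0  0  0  0  0  0  0  0
 C  0  1  1  1  1  1  1  1
 C  0  1  2  2  2  2  2  2
 C  0  1  2  3  3  3  3  3
 C  0  1  2  3  4  4  4  4
 T  0  1  2  3  4  5  5  5
dp[5][7] = 5. One LCS (by backtracking along matches): CCCCT.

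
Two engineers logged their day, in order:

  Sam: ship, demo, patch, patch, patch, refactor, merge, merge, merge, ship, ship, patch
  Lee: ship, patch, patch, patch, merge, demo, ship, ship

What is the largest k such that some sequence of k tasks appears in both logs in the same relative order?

7

One common subsequence of length 7: ship [1,1], then patch [3,2], then patch [4,3], then patch [5,4], then merge [7,5], then ship [10,7], then ship [11,8]. The LCS DP gives dp[12][8] = 7, so this is optimal.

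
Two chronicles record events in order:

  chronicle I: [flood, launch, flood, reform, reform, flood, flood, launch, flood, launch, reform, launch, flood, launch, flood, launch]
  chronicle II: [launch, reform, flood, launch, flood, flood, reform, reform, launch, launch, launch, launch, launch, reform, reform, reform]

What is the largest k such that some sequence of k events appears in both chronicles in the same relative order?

Match flood [1,3] → launch [2,4] → flood [3,6] → reform [4,7] → reform [5,8] → launch [8,9] → launch [10,10] → launch [12,11] → launch [14,12] → launch [16,13] — 10 events in the same relative order in both. The LCS DP gives dp[16][16] = 10, so this is optimal.

10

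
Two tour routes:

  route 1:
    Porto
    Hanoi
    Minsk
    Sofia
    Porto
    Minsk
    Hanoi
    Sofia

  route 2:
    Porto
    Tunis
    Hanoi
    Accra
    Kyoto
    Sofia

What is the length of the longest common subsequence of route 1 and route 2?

Pick Porto (route 1 #1, route 2 #1), Hanoi (route 1 #2, route 2 #3), Sofia (route 1 #8, route 2 #6); all 3 stops appear in both, in order, and the DP table's final entry dp[8][6] is also 3, so no common subsequence is longer.

3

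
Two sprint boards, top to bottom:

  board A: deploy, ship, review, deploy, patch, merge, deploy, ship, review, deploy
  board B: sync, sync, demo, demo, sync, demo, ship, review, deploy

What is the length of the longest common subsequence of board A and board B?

3

Taking ship (board A #8, board B #7), review (board A #9, board B #8), deploy (board A #10, board B #9) gives a common subsequence of length 3. dp[10][9] = 3 confirms this is the maximum.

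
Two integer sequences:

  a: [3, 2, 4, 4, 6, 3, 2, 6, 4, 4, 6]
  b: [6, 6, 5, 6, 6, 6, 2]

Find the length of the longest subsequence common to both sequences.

3

Pick 6 [5,4], then 6 [8,5], then 6 [11,6]; all 3 values appear in both, in order, and the DP table's final entry dp[11][7] is also 3, so no common subsequence is longer.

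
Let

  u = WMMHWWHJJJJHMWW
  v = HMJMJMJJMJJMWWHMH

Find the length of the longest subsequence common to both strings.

Taking M [2,4], then M [3,6], then J [8,7], then J [9,8], then J [10,10], then J [11,11], then M [13,12], then W [14,13], then W [15,14] gives a common subsequence of length 9. Since dp[15][17] = 9, nothing longer is possible.

9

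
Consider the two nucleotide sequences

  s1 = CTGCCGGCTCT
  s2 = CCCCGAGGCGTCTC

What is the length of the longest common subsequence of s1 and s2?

Match C [1,2] → C [4,3] → C [5,4] → G [6,7] → G [7,8] → C [8,9] → T [9,11] → C [10,12] → T [11,13] — 9 bases in the same relative order in both. dp[11][14] = 9 confirms this is the maximum.

9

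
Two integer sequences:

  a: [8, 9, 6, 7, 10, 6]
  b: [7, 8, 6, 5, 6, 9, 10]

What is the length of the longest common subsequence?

Match 8 (a #1, b #2) → 9 (a #2, b #6) → 10 (a #5, b #7) — 3 values in the same relative order in both, and the DP table's final entry dp[6][7] is also 3, so no common subsequence is longer.

3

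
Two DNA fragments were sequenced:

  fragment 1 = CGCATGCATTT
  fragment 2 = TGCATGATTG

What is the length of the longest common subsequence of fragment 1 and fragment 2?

8

Let dp[i][j] be the LCS length of the first i bases of fragment 1 and the first j bases of fragment 2. dp[i][j] = dp[i-1][j-1]+1 when the i-th and j-th bases match, else max(dp[i-1][j], dp[i][j-1]).
    ·  T  G  C  A  T  G  A  T  T  G
 ·  0  0  0  0  0  0  0  0  0  0  0
 C  0  0  0  1  1  1  1  1  1  1  1
 G  0  0  1  1  1  1  2  2  2  2  2
 C  0  0  1  2  2  2  2  2  2  2  2
 A  0  0  1  2  3  3  3  3  3  3  3
 T  0  1  1  2  3  4  4  4  4  4  4
 G  0  1  2  2  3  4  5  5  5  5  5
 C  0  1  2  3  3  4  5  5  5  5  5
 A  0  1  2  3  4  4  5  6  6  6  6
 T  0  1  2  3  4  5  5  6  7  7  7
 T  0  1  2  3  4  5  5  6  7  8  8
 T  0  1  2  3  4  5  5  6  7  8  8
dp[11][10] = 8. One LCS (by backtracking along matches): GCATGATT.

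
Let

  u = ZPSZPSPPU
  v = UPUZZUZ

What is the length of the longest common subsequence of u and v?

3

Let dp[i][j] be the LCS length of the first i characters of u and the first j characters of v. dp[i][j] = dp[i-1][j-1]+1 when the i-th and j-th characters match, else max(dp[i-1][j], dp[i][j-1]).
    ·  U  P  U  Z  Z  U  Z
 ·  0  0  0  0  0  0  0  0
 Z  0  0  0  0  1  1  1  1
 P  0  0  1  1  1  1  1  1
 S  0  0  1  1  1  1  1  1
 Z  0  0  1  1  2  2  2  2
 P  0  0  1  1  2  2  2  2
 S  0  0  1  1  2  2  2  2
 P  0  0  1  1  2  2  2  2
 P  0  0  1  1  2  2  2  2
 U  0  1  1  2  2  2  3  3
dp[9][7] = 3. One LCS (by backtracking along matches): ZZU.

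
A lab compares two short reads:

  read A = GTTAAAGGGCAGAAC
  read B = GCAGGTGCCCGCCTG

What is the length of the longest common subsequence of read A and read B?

8

Match G [1,1], then A [6,3], then G [7,4], then G [8,5], then G [9,7], then C [10,10], then G [12,11], then C [15,13] — 8 bases in the same relative order in both. The LCS DP gives dp[15][15] = 8, so this is optimal.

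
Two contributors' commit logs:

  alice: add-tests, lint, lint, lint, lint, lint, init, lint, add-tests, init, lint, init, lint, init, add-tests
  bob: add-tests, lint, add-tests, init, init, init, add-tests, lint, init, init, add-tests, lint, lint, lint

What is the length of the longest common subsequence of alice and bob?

One common subsequence of length 8: add-tests [1,1], then lint [2,2], then init [7,6], then add-tests [9,7], then lint [11,8], then init [12,9], then init [14,10], then add-tests [15,11], and the DP table's final entry dp[15][14] is also 8, so no common subsequence is longer.

8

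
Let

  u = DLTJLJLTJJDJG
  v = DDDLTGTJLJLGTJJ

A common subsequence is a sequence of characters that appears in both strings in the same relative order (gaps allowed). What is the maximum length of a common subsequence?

10

Taking D (u #1, v #3), then L (u #2, v #4), then T (u #3, v #7), then J (u #4, v #8), then L (u #5, v #9), then J (u #6, v #10), then L (u #7, v #11), then T (u #8, v #13), then J (u #10, v #14), then J (u #12, v #15) gives a common subsequence of length 10, and the DP table's final entry dp[13][15] is also 10, so no common subsequence is longer.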